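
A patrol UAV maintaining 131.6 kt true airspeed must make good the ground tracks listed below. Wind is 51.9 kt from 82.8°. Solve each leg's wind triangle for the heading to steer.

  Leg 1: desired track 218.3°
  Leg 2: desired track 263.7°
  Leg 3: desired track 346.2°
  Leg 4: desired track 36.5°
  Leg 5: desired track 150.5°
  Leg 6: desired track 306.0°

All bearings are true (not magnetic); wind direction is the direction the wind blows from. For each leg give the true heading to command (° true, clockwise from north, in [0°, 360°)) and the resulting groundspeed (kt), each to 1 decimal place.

Leg 1: desired track 218.3°; wind correction -16.0° → command heading 202.3°, groundspeed 163.5 kt
Leg 2: desired track 263.7°; wind correction +0.4° → command heading 264.1°, groundspeed 183.5 kt
Leg 3: desired track 346.2°; wind correction +23.1° → command heading 9.3°, groundspeed 127.0 kt
Leg 4: desired track 36.5°; wind correction +16.6° → command heading 53.1°, groundspeed 90.3 kt
Leg 5: desired track 150.5°; wind correction -21.4° → command heading 129.1°, groundspeed 102.8 kt
Leg 6: desired track 306.0°; wind correction +15.7° → command heading 321.7°, groundspeed 164.5 kt

Leg 1: heading=202.3°, groundspeed=163.5 kt
Leg 2: heading=264.1°, groundspeed=183.5 kt
Leg 3: heading=9.3°, groundspeed=127.0 kt
Leg 4: heading=53.1°, groundspeed=90.3 kt
Leg 5: heading=129.1°, groundspeed=102.8 kt
Leg 6: heading=321.7°, groundspeed=164.5 kt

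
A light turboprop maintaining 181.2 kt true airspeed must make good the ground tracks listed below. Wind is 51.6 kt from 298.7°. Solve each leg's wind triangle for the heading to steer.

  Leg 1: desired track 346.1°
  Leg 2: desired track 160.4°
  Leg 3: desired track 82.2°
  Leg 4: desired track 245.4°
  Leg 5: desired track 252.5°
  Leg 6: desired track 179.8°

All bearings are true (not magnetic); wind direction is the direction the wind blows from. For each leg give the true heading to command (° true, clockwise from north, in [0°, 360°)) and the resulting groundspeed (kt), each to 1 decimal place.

Leg 1: heading=334.0°, groundspeed=142.2 kt
Leg 2: heading=171.3°, groundspeed=216.4 kt
Leg 3: heading=72.4°, groundspeed=220.1 kt
Leg 4: heading=258.6°, groundspeed=145.6 kt
Leg 5: heading=264.4°, groundspeed=141.6 kt
Leg 6: heading=194.2°, groundspeed=200.4 kt

Leg 1: desired track 346.1°; wind correction -12.1° → command heading 334.0°, groundspeed 142.2 kt
Leg 2: desired track 160.4°; wind correction +10.9° → command heading 171.3°, groundspeed 216.4 kt
Leg 3: desired track 82.2°; wind correction -9.8° → command heading 72.4°, groundspeed 220.1 kt
Leg 4: desired track 245.4°; wind correction +13.2° → command heading 258.6°, groundspeed 145.6 kt
Leg 5: desired track 252.5°; wind correction +11.9° → command heading 264.4°, groundspeed 141.6 kt
Leg 6: desired track 179.8°; wind correction +14.4° → command heading 194.2°, groundspeed 200.4 kt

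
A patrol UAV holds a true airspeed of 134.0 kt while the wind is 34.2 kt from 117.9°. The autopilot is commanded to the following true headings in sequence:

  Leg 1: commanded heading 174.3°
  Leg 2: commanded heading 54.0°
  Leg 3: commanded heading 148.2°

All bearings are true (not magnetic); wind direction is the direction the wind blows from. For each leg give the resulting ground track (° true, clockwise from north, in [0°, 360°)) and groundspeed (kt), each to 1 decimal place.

Leg 1: track=188.2°, groundspeed=118.5 kt
Leg 2: track=39.5°, groundspeed=122.9 kt
Leg 3: track=157.6°, groundspeed=105.9 kt

Leg 1: heading 174.3°; drift +13.9° → track 188.2°, groundspeed 118.5 kt
Leg 2: heading 54.0°; drift -14.5° → track 39.5°, groundspeed 122.9 kt
Leg 3: heading 148.2°; drift +9.4° → track 157.6°, groundspeed 105.9 kt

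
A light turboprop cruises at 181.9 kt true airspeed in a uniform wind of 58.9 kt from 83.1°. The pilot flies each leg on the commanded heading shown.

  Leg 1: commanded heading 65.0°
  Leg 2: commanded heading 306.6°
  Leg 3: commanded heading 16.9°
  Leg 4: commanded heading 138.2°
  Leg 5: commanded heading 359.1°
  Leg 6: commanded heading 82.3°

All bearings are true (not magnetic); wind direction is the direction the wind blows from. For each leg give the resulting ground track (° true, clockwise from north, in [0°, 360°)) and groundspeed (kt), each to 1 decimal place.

Leg 1: track=56.7°, groundspeed=127.2 kt
Leg 2: track=296.4°, groundspeed=228.3 kt
Leg 3: track=358.1°, groundspeed=167.1 kt
Leg 4: track=156.3°, groundspeed=155.9 kt
Leg 5: track=340.7°, groundspeed=185.2 kt
Leg 6: track=81.9°, groundspeed=123.0 kt

Leg 1: heading 65.0°; drift -8.3° → track 56.7°, groundspeed 127.2 kt
Leg 2: heading 306.6°; drift -10.2° → track 296.4°, groundspeed 228.3 kt
Leg 3: heading 16.9°; drift -18.8° → track 358.1°, groundspeed 167.1 kt
Leg 4: heading 138.2°; drift +18.1° → track 156.3°, groundspeed 155.9 kt
Leg 5: heading 359.1°; drift -18.4° → track 340.7°, groundspeed 185.2 kt
Leg 6: heading 82.3°; drift -0.4° → track 81.9°, groundspeed 123.0 kt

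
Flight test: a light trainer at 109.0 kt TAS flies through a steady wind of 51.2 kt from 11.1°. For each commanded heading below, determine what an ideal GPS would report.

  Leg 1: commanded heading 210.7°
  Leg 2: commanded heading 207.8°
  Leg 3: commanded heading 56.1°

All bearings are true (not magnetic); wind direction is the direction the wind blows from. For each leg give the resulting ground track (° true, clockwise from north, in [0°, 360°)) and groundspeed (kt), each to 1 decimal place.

Leg 1: heading 210.7°; drift -6.2° → track 204.5°, groundspeed 158.2 kt
Leg 2: heading 207.8°; drift -5.3° → track 202.5°, groundspeed 158.7 kt
Leg 3: heading 56.1°; drift +26.4° → track 82.5°, groundspeed 81.3 kt

Leg 1: track=204.5°, groundspeed=158.2 kt
Leg 2: track=202.5°, groundspeed=158.7 kt
Leg 3: track=82.5°, groundspeed=81.3 kt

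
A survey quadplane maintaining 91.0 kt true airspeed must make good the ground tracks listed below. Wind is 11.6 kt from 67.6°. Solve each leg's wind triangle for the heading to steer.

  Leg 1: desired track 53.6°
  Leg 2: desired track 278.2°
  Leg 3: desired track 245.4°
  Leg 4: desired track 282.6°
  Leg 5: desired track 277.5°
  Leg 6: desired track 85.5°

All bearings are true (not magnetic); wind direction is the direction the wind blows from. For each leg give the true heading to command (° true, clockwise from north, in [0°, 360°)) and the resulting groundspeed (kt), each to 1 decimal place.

Leg 1: heading=55.4°, groundspeed=79.7 kt
Leg 2: heading=281.9°, groundspeed=100.8 kt
Leg 3: heading=245.1°, groundspeed=102.6 kt
Leg 4: heading=286.8°, groundspeed=100.3 kt
Leg 5: heading=281.1°, groundspeed=100.9 kt
Leg 6: heading=83.3°, groundspeed=79.9 kt

Leg 1: desired track 53.6°; wind correction +1.8° → command heading 55.4°, groundspeed 79.7 kt
Leg 2: desired track 278.2°; wind correction +3.7° → command heading 281.9°, groundspeed 100.8 kt
Leg 3: desired track 245.4°; wind correction -0.3° → command heading 245.1°, groundspeed 102.6 kt
Leg 4: desired track 282.6°; wind correction +4.2° → command heading 286.8°, groundspeed 100.3 kt
Leg 5: desired track 277.5°; wind correction +3.6° → command heading 281.1°, groundspeed 100.9 kt
Leg 6: desired track 85.5°; wind correction -2.2° → command heading 83.3°, groundspeed 79.9 kt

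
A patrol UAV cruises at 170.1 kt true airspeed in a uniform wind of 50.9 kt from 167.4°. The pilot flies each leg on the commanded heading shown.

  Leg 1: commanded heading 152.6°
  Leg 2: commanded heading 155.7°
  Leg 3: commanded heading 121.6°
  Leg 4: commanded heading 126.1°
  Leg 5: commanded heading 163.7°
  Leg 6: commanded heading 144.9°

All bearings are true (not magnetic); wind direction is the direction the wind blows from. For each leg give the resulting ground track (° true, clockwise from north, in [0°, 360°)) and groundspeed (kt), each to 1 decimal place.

Leg 1: heading 152.6°; drift -6.1° → track 146.5°, groundspeed 121.6 kt
Leg 2: heading 155.7°; drift -4.9° → track 150.8°, groundspeed 120.7 kt
Leg 3: heading 121.6°; drift -15.2° → track 106.4°, groundspeed 139.5 kt
Leg 4: heading 126.1°; drift -14.3° → track 111.8°, groundspeed 136.1 kt
Leg 5: heading 163.7°; drift -1.6° → track 162.1°, groundspeed 119.4 kt
Leg 6: heading 144.9°; drift -9.0° → track 135.9°, groundspeed 124.6 kt

Leg 1: track=146.5°, groundspeed=121.6 kt
Leg 2: track=150.8°, groundspeed=120.7 kt
Leg 3: track=106.4°, groundspeed=139.5 kt
Leg 4: track=111.8°, groundspeed=136.1 kt
Leg 5: track=162.1°, groundspeed=119.4 kt
Leg 6: track=135.9°, groundspeed=124.6 kt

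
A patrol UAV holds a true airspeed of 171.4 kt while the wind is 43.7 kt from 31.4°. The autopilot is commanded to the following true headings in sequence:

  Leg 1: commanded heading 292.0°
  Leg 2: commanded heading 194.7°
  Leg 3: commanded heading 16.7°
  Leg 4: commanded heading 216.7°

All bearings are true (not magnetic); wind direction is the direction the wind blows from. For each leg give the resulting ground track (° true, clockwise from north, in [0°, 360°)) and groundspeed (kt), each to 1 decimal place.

Leg 1: track=278.4°, groundspeed=183.7 kt
Leg 2: track=198.1°, groundspeed=213.6 kt
Leg 3: track=11.8°, groundspeed=129.6 kt
Leg 4: track=215.6°, groundspeed=215.0 kt

Leg 1: heading 292.0°; drift -13.6° → track 278.4°, groundspeed 183.7 kt
Leg 2: heading 194.7°; drift +3.4° → track 198.1°, groundspeed 213.6 kt
Leg 3: heading 16.7°; drift -4.9° → track 11.8°, groundspeed 129.6 kt
Leg 4: heading 216.7°; drift -1.1° → track 215.6°, groundspeed 215.0 kt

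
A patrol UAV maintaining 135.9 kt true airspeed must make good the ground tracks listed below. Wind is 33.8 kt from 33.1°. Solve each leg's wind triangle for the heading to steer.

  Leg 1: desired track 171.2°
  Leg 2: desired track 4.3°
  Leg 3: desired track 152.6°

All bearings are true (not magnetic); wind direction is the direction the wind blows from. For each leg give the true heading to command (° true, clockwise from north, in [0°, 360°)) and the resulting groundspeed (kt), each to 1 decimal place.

Leg 1: heading=161.6°, groundspeed=159.2 kt
Leg 2: heading=11.2°, groundspeed=105.3 kt
Leg 3: heading=140.1°, groundspeed=149.3 kt

Leg 1: desired track 171.2°; wind correction -9.6° → command heading 161.6°, groundspeed 159.2 kt
Leg 2: desired track 4.3°; wind correction +6.9° → command heading 11.2°, groundspeed 105.3 kt
Leg 3: desired track 152.6°; wind correction -12.5° → command heading 140.1°, groundspeed 149.3 kt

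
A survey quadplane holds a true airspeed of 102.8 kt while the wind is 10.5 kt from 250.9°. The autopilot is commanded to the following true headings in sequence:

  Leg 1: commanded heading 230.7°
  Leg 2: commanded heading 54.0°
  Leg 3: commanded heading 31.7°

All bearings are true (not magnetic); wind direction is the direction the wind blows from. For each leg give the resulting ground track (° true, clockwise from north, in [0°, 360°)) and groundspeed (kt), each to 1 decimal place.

Leg 1: heading 230.7°; drift -2.2° → track 228.5°, groundspeed 93.0 kt
Leg 2: heading 54.0°; drift +1.5° → track 55.5°, groundspeed 112.9 kt
Leg 3: heading 31.7°; drift +3.4° → track 35.1°, groundspeed 111.1 kt

Leg 1: track=228.5°, groundspeed=93.0 kt
Leg 2: track=55.5°, groundspeed=112.9 kt
Leg 3: track=35.1°, groundspeed=111.1 kt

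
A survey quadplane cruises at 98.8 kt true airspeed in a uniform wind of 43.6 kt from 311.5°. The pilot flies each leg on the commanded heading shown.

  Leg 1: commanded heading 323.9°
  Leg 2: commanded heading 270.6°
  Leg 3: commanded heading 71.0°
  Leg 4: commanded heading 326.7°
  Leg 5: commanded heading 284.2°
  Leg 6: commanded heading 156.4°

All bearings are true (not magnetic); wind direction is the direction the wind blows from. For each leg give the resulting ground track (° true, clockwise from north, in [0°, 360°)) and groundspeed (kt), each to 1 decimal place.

Leg 1: track=333.4°, groundspeed=57.0 kt
Leg 2: track=247.2°, groundspeed=71.8 kt
Leg 3: track=88.5°, groundspeed=126.1 kt
Leg 4: track=338.1°, groundspeed=57.9 kt
Leg 5: track=265.8°, groundspeed=63.3 kt
Leg 6: track=148.8°, groundspeed=139.6 kt

Leg 1: heading 323.9°; drift +9.5° → track 333.4°, groundspeed 57.0 kt
Leg 2: heading 270.6°; drift -23.4° → track 247.2°, groundspeed 71.8 kt
Leg 3: heading 71.0°; drift +17.5° → track 88.5°, groundspeed 126.1 kt
Leg 4: heading 326.7°; drift +11.4° → track 338.1°, groundspeed 57.9 kt
Leg 5: heading 284.2°; drift -18.4° → track 265.8°, groundspeed 63.3 kt
Leg 6: heading 156.4°; drift -7.6° → track 148.8°, groundspeed 139.6 kt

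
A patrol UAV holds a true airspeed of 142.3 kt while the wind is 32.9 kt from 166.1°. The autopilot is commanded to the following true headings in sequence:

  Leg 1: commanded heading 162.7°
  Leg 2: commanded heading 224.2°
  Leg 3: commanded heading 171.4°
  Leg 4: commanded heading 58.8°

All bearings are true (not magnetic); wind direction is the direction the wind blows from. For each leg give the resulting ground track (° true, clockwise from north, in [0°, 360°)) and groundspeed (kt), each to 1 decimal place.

Leg 1: track=161.7°, groundspeed=109.5 kt
Leg 2: track=236.8°, groundspeed=128.0 kt
Leg 3: track=173.0°, groundspeed=109.6 kt
Leg 4: track=47.1°, groundspeed=155.3 kt

Leg 1: heading 162.7°; drift -1.0° → track 161.7°, groundspeed 109.5 kt
Leg 2: heading 224.2°; drift +12.6° → track 236.8°, groundspeed 128.0 kt
Leg 3: heading 171.4°; drift +1.6° → track 173.0°, groundspeed 109.6 kt
Leg 4: heading 58.8°; drift -11.7° → track 47.1°, groundspeed 155.3 kt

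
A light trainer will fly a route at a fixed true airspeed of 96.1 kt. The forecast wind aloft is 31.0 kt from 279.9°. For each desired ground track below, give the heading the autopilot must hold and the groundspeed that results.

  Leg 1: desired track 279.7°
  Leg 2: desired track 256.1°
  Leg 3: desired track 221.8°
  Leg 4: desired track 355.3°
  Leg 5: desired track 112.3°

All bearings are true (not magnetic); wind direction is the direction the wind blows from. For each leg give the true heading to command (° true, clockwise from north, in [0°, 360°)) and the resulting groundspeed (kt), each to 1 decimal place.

Leg 1: heading=279.8°, groundspeed=65.1 kt
Leg 2: heading=263.6°, groundspeed=66.9 kt
Leg 3: heading=237.7°, groundspeed=76.0 kt
Leg 4: heading=337.1°, groundspeed=83.5 kt
Leg 5: heading=116.3°, groundspeed=126.1 kt

Leg 1: desired track 279.7°; wind correction +0.1° → command heading 279.8°, groundspeed 65.1 kt
Leg 2: desired track 256.1°; wind correction +7.5° → command heading 263.6°, groundspeed 66.9 kt
Leg 3: desired track 221.8°; wind correction +15.9° → command heading 237.7°, groundspeed 76.0 kt
Leg 4: desired track 355.3°; wind correction -18.2° → command heading 337.1°, groundspeed 83.5 kt
Leg 5: desired track 112.3°; wind correction +4.0° → command heading 116.3°, groundspeed 126.1 kt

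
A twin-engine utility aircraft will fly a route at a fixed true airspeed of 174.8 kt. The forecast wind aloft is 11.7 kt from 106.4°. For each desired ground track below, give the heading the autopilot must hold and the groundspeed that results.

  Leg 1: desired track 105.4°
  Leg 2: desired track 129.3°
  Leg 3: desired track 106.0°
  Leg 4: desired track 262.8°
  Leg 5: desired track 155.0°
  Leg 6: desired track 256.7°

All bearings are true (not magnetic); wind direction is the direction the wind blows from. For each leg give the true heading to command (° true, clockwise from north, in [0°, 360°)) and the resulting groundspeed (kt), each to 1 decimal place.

Leg 1: desired track 105.4°; wind correction +0.1° → command heading 105.5°, groundspeed 163.1 kt
Leg 2: desired track 129.3°; wind correction -1.5° → command heading 127.8°, groundspeed 164.0 kt
Leg 3: desired track 106.0°; wind correction +0.0° → command heading 106.0°, groundspeed 163.1 kt
Leg 4: desired track 262.8°; wind correction -1.5° → command heading 261.3°, groundspeed 185.5 kt
Leg 5: desired track 155.0°; wind correction -2.9° → command heading 152.1°, groundspeed 166.8 kt
Leg 6: desired track 256.7°; wind correction -1.9° → command heading 254.8°, groundspeed 184.9 kt

Leg 1: heading=105.5°, groundspeed=163.1 kt
Leg 2: heading=127.8°, groundspeed=164.0 kt
Leg 3: heading=106.0°, groundspeed=163.1 kt
Leg 4: heading=261.3°, groundspeed=185.5 kt
Leg 5: heading=152.1°, groundspeed=166.8 kt
Leg 6: heading=254.8°, groundspeed=184.9 kt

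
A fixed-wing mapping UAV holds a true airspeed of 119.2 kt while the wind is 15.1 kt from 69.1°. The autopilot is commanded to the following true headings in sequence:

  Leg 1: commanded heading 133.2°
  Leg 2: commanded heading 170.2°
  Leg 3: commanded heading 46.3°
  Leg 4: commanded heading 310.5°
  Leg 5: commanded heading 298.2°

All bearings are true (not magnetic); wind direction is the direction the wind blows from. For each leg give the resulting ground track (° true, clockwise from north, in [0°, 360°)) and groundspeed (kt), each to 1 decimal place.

Leg 1: track=140.1°, groundspeed=113.4 kt
Leg 2: track=177.1°, groundspeed=123.0 kt
Leg 3: track=43.1°, groundspeed=105.4 kt
Leg 4: track=304.5°, groundspeed=127.1 kt
Leg 5: track=293.1°, groundspeed=129.6 kt

Leg 1: heading 133.2°; drift +6.9° → track 140.1°, groundspeed 113.4 kt
Leg 2: heading 170.2°; drift +6.9° → track 177.1°, groundspeed 123.0 kt
Leg 3: heading 46.3°; drift -3.2° → track 43.1°, groundspeed 105.4 kt
Leg 4: heading 310.5°; drift -6.0° → track 304.5°, groundspeed 127.1 kt
Leg 5: heading 298.2°; drift -5.1° → track 293.1°, groundspeed 129.6 kt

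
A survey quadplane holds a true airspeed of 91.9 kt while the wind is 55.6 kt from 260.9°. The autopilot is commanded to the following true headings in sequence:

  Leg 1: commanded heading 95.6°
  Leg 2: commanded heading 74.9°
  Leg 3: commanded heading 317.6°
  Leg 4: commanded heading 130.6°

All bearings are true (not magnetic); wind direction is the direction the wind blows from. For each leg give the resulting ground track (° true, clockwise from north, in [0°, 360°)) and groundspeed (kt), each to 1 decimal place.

Leg 1: track=90.1°, groundspeed=146.4 kt
Leg 2: track=77.2°, groundspeed=147.3 kt
Leg 3: track=354.7°, groundspeed=77.0 kt
Leg 4: track=112.3°, groundspeed=134.7 kt

Leg 1: heading 95.6°; drift -5.5° → track 90.1°, groundspeed 146.4 kt
Leg 2: heading 74.9°; drift +2.3° → track 77.2°, groundspeed 147.3 kt
Leg 3: heading 317.6°; drift +37.1° → track 354.7°, groundspeed 77.0 kt
Leg 4: heading 130.6°; drift -18.3° → track 112.3°, groundspeed 134.7 kt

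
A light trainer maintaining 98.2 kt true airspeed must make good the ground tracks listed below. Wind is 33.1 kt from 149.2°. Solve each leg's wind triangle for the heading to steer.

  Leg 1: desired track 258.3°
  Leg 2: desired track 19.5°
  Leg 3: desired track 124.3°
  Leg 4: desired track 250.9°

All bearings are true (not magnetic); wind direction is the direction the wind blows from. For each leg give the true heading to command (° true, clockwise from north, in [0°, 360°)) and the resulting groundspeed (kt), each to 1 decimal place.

Leg 1: desired track 258.3°; wind correction -18.6° → command heading 239.7°, groundspeed 103.9 kt
Leg 2: desired track 19.5°; wind correction +15.0° → command heading 34.5°, groundspeed 116.0 kt
Leg 3: desired track 124.3°; wind correction +8.2° → command heading 132.5°, groundspeed 67.2 kt
Leg 4: desired track 250.9°; wind correction -19.3° → command heading 231.6°, groundspeed 99.4 kt

Leg 1: heading=239.7°, groundspeed=103.9 kt
Leg 2: heading=34.5°, groundspeed=116.0 kt
Leg 3: heading=132.5°, groundspeed=67.2 kt
Leg 4: heading=231.6°, groundspeed=99.4 kt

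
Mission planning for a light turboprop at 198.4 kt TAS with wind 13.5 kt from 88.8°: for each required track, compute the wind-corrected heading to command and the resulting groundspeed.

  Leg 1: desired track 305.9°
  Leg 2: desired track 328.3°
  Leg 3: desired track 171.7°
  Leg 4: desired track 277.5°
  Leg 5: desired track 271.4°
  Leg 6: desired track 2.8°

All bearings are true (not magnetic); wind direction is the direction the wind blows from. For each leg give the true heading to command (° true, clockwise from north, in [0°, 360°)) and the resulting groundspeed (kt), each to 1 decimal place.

Leg 1: desired track 305.9°; wind correction +2.4° → command heading 308.3°, groundspeed 209.0 kt
Leg 2: desired track 328.3°; wind correction +3.4° → command heading 331.7°, groundspeed 204.9 kt
Leg 3: desired track 171.7°; wind correction -3.9° → command heading 167.8°, groundspeed 196.3 kt
Leg 4: desired track 277.5°; wind correction +0.6° → command heading 278.1°, groundspeed 211.7 kt
Leg 5: desired track 271.4°; wind correction +0.2° → command heading 271.6°, groundspeed 211.9 kt
Leg 6: desired track 2.8°; wind correction +3.9° → command heading 6.7°, groundspeed 197.0 kt

Leg 1: heading=308.3°, groundspeed=209.0 kt
Leg 2: heading=331.7°, groundspeed=204.9 kt
Leg 3: heading=167.8°, groundspeed=196.3 kt
Leg 4: heading=278.1°, groundspeed=211.7 kt
Leg 5: heading=271.6°, groundspeed=211.9 kt
Leg 6: heading=6.7°, groundspeed=197.0 kt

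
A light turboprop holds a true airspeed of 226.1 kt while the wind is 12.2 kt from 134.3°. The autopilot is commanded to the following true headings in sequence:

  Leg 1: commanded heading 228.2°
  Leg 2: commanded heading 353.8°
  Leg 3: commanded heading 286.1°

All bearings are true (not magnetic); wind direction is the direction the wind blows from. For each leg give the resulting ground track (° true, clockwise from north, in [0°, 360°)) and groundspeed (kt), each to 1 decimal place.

Leg 1: track=231.3°, groundspeed=227.3 kt
Leg 2: track=351.9°, groundspeed=235.6 kt
Leg 3: track=287.5°, groundspeed=236.9 kt

Leg 1: heading 228.2°; drift +3.1° → track 231.3°, groundspeed 227.3 kt
Leg 2: heading 353.8°; drift -1.9° → track 351.9°, groundspeed 235.6 kt
Leg 3: heading 286.1°; drift +1.4° → track 287.5°, groundspeed 236.9 kt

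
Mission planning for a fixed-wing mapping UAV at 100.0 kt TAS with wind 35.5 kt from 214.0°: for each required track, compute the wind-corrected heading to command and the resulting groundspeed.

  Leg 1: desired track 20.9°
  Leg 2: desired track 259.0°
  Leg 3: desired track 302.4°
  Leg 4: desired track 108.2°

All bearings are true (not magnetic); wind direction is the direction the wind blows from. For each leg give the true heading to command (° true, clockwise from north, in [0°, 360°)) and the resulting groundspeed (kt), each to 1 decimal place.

Leg 1: heading=16.3°, groundspeed=134.3 kt
Leg 2: heading=244.5°, groundspeed=71.7 kt
Leg 3: heading=281.6°, groundspeed=92.5 kt
Leg 4: heading=128.2°, groundspeed=103.7 kt

Leg 1: desired track 20.9°; wind correction -4.6° → command heading 16.3°, groundspeed 134.3 kt
Leg 2: desired track 259.0°; wind correction -14.5° → command heading 244.5°, groundspeed 71.7 kt
Leg 3: desired track 302.4°; wind correction -20.8° → command heading 281.6°, groundspeed 92.5 kt
Leg 4: desired track 108.2°; wind correction +20.0° → command heading 128.2°, groundspeed 103.7 kt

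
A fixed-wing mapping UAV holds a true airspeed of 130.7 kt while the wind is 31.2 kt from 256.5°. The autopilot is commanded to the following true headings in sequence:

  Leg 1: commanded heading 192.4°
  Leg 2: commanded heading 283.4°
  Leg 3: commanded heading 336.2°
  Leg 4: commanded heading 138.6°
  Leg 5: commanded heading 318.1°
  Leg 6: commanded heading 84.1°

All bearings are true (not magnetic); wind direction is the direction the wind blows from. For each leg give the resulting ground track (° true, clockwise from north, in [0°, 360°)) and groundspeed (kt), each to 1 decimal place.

Leg 1: track=178.9°, groundspeed=120.4 kt
Leg 2: track=291.2°, groundspeed=103.8 kt
Leg 3: track=350.0°, groundspeed=128.8 kt
Leg 4: track=127.9°, groundspeed=147.9 kt
Leg 5: track=331.4°, groundspeed=119.1 kt
Leg 6: track=82.6°, groundspeed=161.7 kt

Leg 1: heading 192.4°; drift -13.5° → track 178.9°, groundspeed 120.4 kt
Leg 2: heading 283.4°; drift +7.8° → track 291.2°, groundspeed 103.8 kt
Leg 3: heading 336.2°; drift +13.8° → track 350.0°, groundspeed 128.8 kt
Leg 4: heading 138.6°; drift -10.7° → track 127.9°, groundspeed 147.9 kt
Leg 5: heading 318.1°; drift +13.3° → track 331.4°, groundspeed 119.1 kt
Leg 6: heading 84.1°; drift -1.5° → track 82.6°, groundspeed 161.7 kt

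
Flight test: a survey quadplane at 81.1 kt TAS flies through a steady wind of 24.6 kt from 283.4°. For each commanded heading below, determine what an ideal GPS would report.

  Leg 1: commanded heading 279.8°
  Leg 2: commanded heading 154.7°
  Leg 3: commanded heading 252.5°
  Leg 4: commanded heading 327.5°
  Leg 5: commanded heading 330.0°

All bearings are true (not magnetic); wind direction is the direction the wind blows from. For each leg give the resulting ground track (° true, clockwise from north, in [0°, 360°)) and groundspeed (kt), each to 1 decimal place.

Leg 1: track=278.2°, groundspeed=56.6 kt
Leg 2: track=143.4°, groundspeed=98.4 kt
Leg 3: track=240.6°, groundspeed=61.3 kt
Leg 4: track=342.6°, groundspeed=65.7 kt
Leg 5: track=345.6°, groundspeed=66.6 kt

Leg 1: heading 279.8°; drift -1.6° → track 278.2°, groundspeed 56.6 kt
Leg 2: heading 154.7°; drift -11.3° → track 143.4°, groundspeed 98.4 kt
Leg 3: heading 252.5°; drift -11.9° → track 240.6°, groundspeed 61.3 kt
Leg 4: heading 327.5°; drift +15.1° → track 342.6°, groundspeed 65.7 kt
Leg 5: heading 330.0°; drift +15.6° → track 345.6°, groundspeed 66.6 kt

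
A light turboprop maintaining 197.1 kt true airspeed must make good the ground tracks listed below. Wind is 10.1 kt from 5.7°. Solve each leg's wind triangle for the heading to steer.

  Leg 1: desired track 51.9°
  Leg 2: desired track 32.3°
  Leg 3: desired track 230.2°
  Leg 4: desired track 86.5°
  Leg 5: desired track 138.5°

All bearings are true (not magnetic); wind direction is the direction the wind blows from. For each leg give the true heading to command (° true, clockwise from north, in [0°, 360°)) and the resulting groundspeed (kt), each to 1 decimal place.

Leg 1: heading=49.8°, groundspeed=190.0 kt
Leg 2: heading=31.0°, groundspeed=188.0 kt
Leg 3: heading=232.3°, groundspeed=204.2 kt
Leg 4: heading=83.6°, groundspeed=195.2 kt
Leg 5: heading=136.3°, groundspeed=203.8 kt

Leg 1: desired track 51.9°; wind correction -2.1° → command heading 49.8°, groundspeed 190.0 kt
Leg 2: desired track 32.3°; wind correction -1.3° → command heading 31.0°, groundspeed 188.0 kt
Leg 3: desired track 230.2°; wind correction +2.1° → command heading 232.3°, groundspeed 204.2 kt
Leg 4: desired track 86.5°; wind correction -2.9° → command heading 83.6°, groundspeed 195.2 kt
Leg 5: desired track 138.5°; wind correction -2.2° → command heading 136.3°, groundspeed 203.8 kt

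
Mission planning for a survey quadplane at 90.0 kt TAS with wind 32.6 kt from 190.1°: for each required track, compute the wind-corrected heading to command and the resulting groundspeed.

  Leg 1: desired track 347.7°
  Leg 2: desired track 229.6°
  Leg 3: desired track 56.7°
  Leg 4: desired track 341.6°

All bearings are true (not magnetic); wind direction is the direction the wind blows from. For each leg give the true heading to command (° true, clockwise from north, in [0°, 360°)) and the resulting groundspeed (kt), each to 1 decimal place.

Leg 1: heading=339.8°, groundspeed=119.3 kt
Leg 2: heading=216.3°, groundspeed=62.4 kt
Leg 3: heading=72.0°, groundspeed=109.2 kt
Leg 4: heading=331.6°, groundspeed=117.3 kt

Leg 1: desired track 347.7°; wind correction -7.9° → command heading 339.8°, groundspeed 119.3 kt
Leg 2: desired track 229.6°; wind correction -13.3° → command heading 216.3°, groundspeed 62.4 kt
Leg 3: desired track 56.7°; wind correction +15.3° → command heading 72.0°, groundspeed 109.2 kt
Leg 4: desired track 341.6°; wind correction -10.0° → command heading 331.6°, groundspeed 117.3 kt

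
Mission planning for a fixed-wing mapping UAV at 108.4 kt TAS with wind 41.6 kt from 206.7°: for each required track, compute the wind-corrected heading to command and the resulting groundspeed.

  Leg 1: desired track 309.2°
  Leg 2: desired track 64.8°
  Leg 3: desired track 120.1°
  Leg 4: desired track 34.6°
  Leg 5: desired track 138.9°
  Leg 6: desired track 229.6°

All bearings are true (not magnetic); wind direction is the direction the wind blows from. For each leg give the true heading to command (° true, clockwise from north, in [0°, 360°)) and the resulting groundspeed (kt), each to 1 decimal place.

Leg 1: heading=287.2°, groundspeed=109.5 kt
Leg 2: heading=78.5°, groundspeed=138.1 kt
Leg 3: heading=142.6°, groundspeed=97.7 kt
Leg 4: heading=37.6°, groundspeed=149.5 kt
Leg 5: heading=159.7°, groundspeed=85.6 kt
Leg 6: heading=221.0°, groundspeed=68.9 kt

Leg 1: desired track 309.2°; wind correction -22.0° → command heading 287.2°, groundspeed 109.5 kt
Leg 2: desired track 64.8°; wind correction +13.7° → command heading 78.5°, groundspeed 138.1 kt
Leg 3: desired track 120.1°; wind correction +22.5° → command heading 142.6°, groundspeed 97.7 kt
Leg 4: desired track 34.6°; wind correction +3.0° → command heading 37.6°, groundspeed 149.5 kt
Leg 5: desired track 138.9°; wind correction +20.8° → command heading 159.7°, groundspeed 85.6 kt
Leg 6: desired track 229.6°; wind correction -8.6° → command heading 221.0°, groundspeed 68.9 kt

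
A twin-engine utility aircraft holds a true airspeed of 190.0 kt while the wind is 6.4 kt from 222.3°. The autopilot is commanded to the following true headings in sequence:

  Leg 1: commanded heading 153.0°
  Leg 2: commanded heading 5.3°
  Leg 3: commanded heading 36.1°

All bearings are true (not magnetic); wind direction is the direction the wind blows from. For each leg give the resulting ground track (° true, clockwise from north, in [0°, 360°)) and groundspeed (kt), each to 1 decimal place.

Leg 1: track=151.2°, groundspeed=187.8 kt
Leg 2: track=6.4°, groundspeed=195.1 kt
Leg 3: track=36.3°, groundspeed=196.4 kt

Leg 1: heading 153.0°; drift -1.8° → track 151.2°, groundspeed 187.8 kt
Leg 2: heading 5.3°; drift +1.1° → track 6.4°, groundspeed 195.1 kt
Leg 3: heading 36.1°; drift +0.2° → track 36.3°, groundspeed 196.4 kt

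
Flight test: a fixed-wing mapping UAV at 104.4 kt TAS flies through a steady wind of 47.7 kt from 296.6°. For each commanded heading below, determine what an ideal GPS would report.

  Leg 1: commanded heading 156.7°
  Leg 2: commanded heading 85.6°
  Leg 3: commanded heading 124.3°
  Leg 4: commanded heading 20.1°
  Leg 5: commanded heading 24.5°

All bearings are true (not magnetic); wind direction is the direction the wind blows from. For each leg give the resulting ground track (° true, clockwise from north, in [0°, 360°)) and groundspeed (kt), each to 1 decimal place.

Leg 1: track=144.4°, groundspeed=144.2 kt
Leg 2: track=95.2°, groundspeed=147.3 kt
Leg 3: track=121.9°, groundspeed=151.8 kt
Leg 4: track=45.7°, groundspeed=109.8 kt
Leg 5: track=49.4°, groundspeed=113.2 kt

Leg 1: heading 156.7°; drift -12.3° → track 144.4°, groundspeed 144.2 kt
Leg 2: heading 85.6°; drift +9.6° → track 95.2°, groundspeed 147.3 kt
Leg 3: heading 124.3°; drift -2.4° → track 121.9°, groundspeed 151.8 kt
Leg 4: heading 20.1°; drift +25.6° → track 45.7°, groundspeed 109.8 kt
Leg 5: heading 24.5°; drift +24.9° → track 49.4°, groundspeed 113.2 kt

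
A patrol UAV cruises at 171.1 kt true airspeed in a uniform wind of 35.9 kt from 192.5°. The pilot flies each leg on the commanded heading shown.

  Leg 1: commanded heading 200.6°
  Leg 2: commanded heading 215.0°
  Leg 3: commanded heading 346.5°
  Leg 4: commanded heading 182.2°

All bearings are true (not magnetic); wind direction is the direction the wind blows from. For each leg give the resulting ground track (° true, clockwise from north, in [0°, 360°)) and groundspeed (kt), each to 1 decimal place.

Leg 1: track=202.7°, groundspeed=135.7 kt
Leg 2: track=220.7°, groundspeed=138.6 kt
Leg 3: track=350.9°, groundspeed=204.0 kt
Leg 4: track=179.5°, groundspeed=135.9 kt

Leg 1: heading 200.6°; drift +2.1° → track 202.7°, groundspeed 135.7 kt
Leg 2: heading 215.0°; drift +5.7° → track 220.7°, groundspeed 138.6 kt
Leg 3: heading 346.5°; drift +4.4° → track 350.9°, groundspeed 204.0 kt
Leg 4: heading 182.2°; drift -2.7° → track 179.5°, groundspeed 135.9 kt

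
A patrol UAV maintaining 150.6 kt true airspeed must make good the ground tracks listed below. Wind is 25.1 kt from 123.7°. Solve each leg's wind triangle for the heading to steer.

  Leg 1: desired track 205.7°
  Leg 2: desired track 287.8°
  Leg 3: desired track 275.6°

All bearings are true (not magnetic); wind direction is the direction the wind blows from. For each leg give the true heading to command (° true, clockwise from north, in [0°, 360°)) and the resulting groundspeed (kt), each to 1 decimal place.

Leg 1: heading=196.2°, groundspeed=145.0 kt
Leg 2: heading=285.2°, groundspeed=174.6 kt
Leg 3: heading=271.1°, groundspeed=172.3 kt

Leg 1: desired track 205.7°; wind correction -9.5° → command heading 196.2°, groundspeed 145.0 kt
Leg 2: desired track 287.8°; wind correction -2.6° → command heading 285.2°, groundspeed 174.6 kt
Leg 3: desired track 275.6°; wind correction -4.5° → command heading 271.1°, groundspeed 172.3 kt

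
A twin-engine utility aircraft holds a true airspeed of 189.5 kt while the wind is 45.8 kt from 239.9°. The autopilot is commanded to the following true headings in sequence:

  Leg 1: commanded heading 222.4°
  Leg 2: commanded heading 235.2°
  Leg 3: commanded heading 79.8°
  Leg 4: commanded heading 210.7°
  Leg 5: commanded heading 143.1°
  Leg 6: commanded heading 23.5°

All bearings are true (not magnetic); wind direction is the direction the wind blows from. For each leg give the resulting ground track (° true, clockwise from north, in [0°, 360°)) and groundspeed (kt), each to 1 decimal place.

Leg 1: heading 222.4°; drift -5.4° → track 217.0°, groundspeed 146.5 kt
Leg 2: heading 235.2°; drift -1.5° → track 233.7°, groundspeed 143.9 kt
Leg 3: heading 79.8°; drift -3.8° → track 76.0°, groundspeed 233.1 kt
Leg 4: heading 210.7°; drift -8.5° → track 202.2°, groundspeed 151.2 kt
Leg 5: heading 143.1°; drift -13.1° → track 130.0°, groundspeed 200.2 kt
Leg 6: heading 23.5°; drift +6.8° → track 30.3°, groundspeed 228.0 kt

Leg 1: track=217.0°, groundspeed=146.5 kt
Leg 2: track=233.7°, groundspeed=143.9 kt
Leg 3: track=76.0°, groundspeed=233.1 kt
Leg 4: track=202.2°, groundspeed=151.2 kt
Leg 5: track=130.0°, groundspeed=200.2 kt
Leg 6: track=30.3°, groundspeed=228.0 kt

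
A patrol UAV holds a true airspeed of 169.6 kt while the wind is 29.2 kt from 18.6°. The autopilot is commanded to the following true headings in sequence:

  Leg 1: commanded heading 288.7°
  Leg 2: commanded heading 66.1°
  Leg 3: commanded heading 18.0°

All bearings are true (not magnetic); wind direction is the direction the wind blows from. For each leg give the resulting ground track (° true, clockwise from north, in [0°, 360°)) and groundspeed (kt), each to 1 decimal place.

Leg 1: track=278.9°, groundspeed=172.0 kt
Leg 2: track=74.3°, groundspeed=151.4 kt
Leg 3: track=17.9°, groundspeed=140.4 kt

Leg 1: heading 288.7°; drift -9.8° → track 278.9°, groundspeed 172.0 kt
Leg 2: heading 66.1°; drift +8.2° → track 74.3°, groundspeed 151.4 kt
Leg 3: heading 18.0°; drift -0.1° → track 17.9°, groundspeed 140.4 kt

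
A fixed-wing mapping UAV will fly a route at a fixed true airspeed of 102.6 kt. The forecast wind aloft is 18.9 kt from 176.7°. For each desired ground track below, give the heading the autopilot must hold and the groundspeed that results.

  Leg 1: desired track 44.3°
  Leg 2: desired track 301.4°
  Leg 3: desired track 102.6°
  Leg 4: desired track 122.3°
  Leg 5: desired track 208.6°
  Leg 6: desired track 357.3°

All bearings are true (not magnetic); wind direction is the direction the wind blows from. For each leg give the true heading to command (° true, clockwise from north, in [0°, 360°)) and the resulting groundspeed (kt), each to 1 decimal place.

Leg 1: desired track 44.3°; wind correction +7.8° → command heading 52.1°, groundspeed 114.4 kt
Leg 2: desired track 301.4°; wind correction -8.7° → command heading 292.7°, groundspeed 112.2 kt
Leg 3: desired track 102.6°; wind correction +10.2° → command heading 112.8°, groundspeed 95.8 kt
Leg 4: desired track 122.3°; wind correction +8.6° → command heading 130.9°, groundspeed 90.4 kt
Leg 5: desired track 208.6°; wind correction -5.6° → command heading 203.0°, groundspeed 86.1 kt
Leg 6: desired track 357.3°; wind correction +0.1° → command heading 357.4°, groundspeed 121.5 kt

Leg 1: heading=52.1°, groundspeed=114.4 kt
Leg 2: heading=292.7°, groundspeed=112.2 kt
Leg 3: heading=112.8°, groundspeed=95.8 kt
Leg 4: heading=130.9°, groundspeed=90.4 kt
Leg 5: heading=203.0°, groundspeed=86.1 kt
Leg 6: heading=357.4°, groundspeed=121.5 kt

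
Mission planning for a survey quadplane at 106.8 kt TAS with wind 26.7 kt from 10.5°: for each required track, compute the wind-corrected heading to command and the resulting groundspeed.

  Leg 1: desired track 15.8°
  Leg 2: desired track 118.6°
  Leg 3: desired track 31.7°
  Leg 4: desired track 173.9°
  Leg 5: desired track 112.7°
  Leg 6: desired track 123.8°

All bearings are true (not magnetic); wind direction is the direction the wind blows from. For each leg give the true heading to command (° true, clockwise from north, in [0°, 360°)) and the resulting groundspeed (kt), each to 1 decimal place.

Leg 1: desired track 15.8°; wind correction -1.3° → command heading 14.5°, groundspeed 80.2 kt
Leg 2: desired track 118.6°; wind correction -13.7° → command heading 104.9°, groundspeed 112.0 kt
Leg 3: desired track 31.7°; wind correction -5.2° → command heading 26.5°, groundspeed 81.5 kt
Leg 4: desired track 173.9°; wind correction -4.1° → command heading 169.8°, groundspeed 132.1 kt
Leg 5: desired track 112.7°; wind correction -14.1° → command heading 98.6°, groundspeed 109.2 kt
Leg 6: desired track 123.8°; wind correction -13.3° → command heading 110.5°, groundspeed 114.5 kt

Leg 1: heading=14.5°, groundspeed=80.2 kt
Leg 2: heading=104.9°, groundspeed=112.0 kt
Leg 3: heading=26.5°, groundspeed=81.5 kt
Leg 4: heading=169.8°, groundspeed=132.1 kt
Leg 5: heading=98.6°, groundspeed=109.2 kt
Leg 6: heading=110.5°, groundspeed=114.5 kt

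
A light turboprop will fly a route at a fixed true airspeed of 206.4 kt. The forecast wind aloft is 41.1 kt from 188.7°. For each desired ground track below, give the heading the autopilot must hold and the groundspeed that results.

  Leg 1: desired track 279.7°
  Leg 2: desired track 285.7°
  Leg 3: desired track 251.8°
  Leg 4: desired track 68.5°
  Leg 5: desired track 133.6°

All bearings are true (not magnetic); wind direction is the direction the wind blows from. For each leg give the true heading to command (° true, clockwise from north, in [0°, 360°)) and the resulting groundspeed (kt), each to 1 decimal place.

Leg 1: desired track 279.7°; wind correction -11.5° → command heading 268.2°, groundspeed 203.0 kt
Leg 2: desired track 285.7°; wind correction -11.4° → command heading 274.3°, groundspeed 207.3 kt
Leg 3: desired track 251.8°; wind correction -10.2° → command heading 241.6°, groundspeed 184.5 kt
Leg 4: desired track 68.5°; wind correction +9.9° → command heading 78.4°, groundspeed 224.0 kt
Leg 5: desired track 133.6°; wind correction +9.4° → command heading 143.0°, groundspeed 180.1 kt

Leg 1: heading=268.2°, groundspeed=203.0 kt
Leg 2: heading=274.3°, groundspeed=207.3 kt
Leg 3: heading=241.6°, groundspeed=184.5 kt
Leg 4: heading=78.4°, groundspeed=224.0 kt
Leg 5: heading=143.0°, groundspeed=180.1 kt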